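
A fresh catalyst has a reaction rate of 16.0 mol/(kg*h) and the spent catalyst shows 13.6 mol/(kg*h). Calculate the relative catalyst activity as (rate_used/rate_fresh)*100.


Activity (%) = (rate_used / rate_fresh) * 100
rate_used = 13.6, rate_fresh = 16.0
= (13.6 / 16.0) * 100
= 0.8500 * 100 = 85.00

85.00 %


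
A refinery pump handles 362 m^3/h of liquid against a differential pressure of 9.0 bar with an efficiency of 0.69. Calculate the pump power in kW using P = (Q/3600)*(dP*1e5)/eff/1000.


Q = 362 / 3600 = 0.100556 m^3/s
P = 0.100556 * (9.0 * 1e5) / 0.69 / 1000 = 131.2

131.2 kW


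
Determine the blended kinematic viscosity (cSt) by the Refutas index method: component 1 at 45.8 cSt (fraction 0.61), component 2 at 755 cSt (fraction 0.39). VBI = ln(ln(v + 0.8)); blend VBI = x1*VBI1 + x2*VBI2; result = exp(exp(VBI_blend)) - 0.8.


Refutas method: VBN_i = 14.534*ln(ln(visc_i + 0.8)) + 10.975, blended linearly by mass fraction; since VBN is linear in VBI_i = ln(ln(visc_i + 0.8)) and the fractions sum to 1, blend VBI directly: visc = exp(exp(VBI_blend)) - 0.8
VBI_1 = ln(ln(45.8 + 0.8)) = 1.34589
VBI_2 = ln(ln(755 + 0.8)) = 1.89127
VBI_blend = 0.61 * 1.34589 + 0.39 * 1.89127 = 1.55859
visc_blend = exp(exp(1.55859)) - 0.8 = 115.0

115.0 cSt


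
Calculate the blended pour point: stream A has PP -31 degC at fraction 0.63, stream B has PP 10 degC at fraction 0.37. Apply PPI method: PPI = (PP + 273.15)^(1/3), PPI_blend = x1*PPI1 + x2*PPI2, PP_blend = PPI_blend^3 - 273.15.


PPI_1 = (-31 + 273.15)^(1/3) = 6.232967
PPI_2 = (10 + 273.15)^(1/3) = 6.566574
PPI_blend = 0.63 * 6.232967 + 0.37 * 6.566574 = 6.356402
PP_blend = 6.356402^3 - 273.15 = 256.8231 - 273.15 = -16.33

-16.33 degC


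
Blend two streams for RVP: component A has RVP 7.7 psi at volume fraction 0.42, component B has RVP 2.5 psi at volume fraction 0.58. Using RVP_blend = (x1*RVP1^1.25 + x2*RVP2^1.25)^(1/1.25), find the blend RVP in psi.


Chevron index: RVP_blend = (sum xi*RVPi^1.25)^(1/1.25)
RVP^1.25 terms: 0.42 * 7.7^1.25 + 0.58 * 2.5^1.25 = 7.21047
RVP_blend = 7.21047^(1/1.25) = 4.857

4.857 psi


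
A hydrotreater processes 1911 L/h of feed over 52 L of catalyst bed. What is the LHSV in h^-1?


LHSV = volumetric feed rate / catalyst volume
= 1911 L/h / 52 L
= 36.75 h^-1

36.75 h^-1


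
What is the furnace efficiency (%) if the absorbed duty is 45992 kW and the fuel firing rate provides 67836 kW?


Furnace efficiency = Q_absorbed / Q_fuel * 100
= 45992 / 67836 * 100 = 67.80

67.80 %


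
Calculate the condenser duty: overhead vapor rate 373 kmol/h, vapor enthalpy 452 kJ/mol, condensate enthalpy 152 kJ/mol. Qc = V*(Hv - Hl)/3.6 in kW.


Qc = 373 * (452 - 152) / 3.6 = 373 * 300 / 3.6 = 31080

31080 kW


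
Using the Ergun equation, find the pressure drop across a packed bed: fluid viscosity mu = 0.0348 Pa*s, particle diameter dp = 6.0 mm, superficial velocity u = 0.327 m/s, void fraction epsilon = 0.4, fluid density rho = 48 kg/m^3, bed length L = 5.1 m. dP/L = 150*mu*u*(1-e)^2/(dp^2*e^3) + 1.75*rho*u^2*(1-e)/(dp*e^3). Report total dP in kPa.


dp = 6.0 mm = 0.006 m
Viscous term = 150*0.0348*0.327*(1-0.4)^2 / (0.006^2*0.4^3) = 266709
Inertial term = 1.75*48*0.327^2*(1-0.4) / (0.006*0.4^3) = 14034.4
dP/L = 266709 + 14034.4 = 280743 Pa/m
dP = 280743 * 5.1 / 1000 = 1432 kPa

1432 kPa


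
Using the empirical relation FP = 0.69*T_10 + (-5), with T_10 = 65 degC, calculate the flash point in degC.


FP = 0.69 * 65 + (-5) = 39.85

39.85 degC


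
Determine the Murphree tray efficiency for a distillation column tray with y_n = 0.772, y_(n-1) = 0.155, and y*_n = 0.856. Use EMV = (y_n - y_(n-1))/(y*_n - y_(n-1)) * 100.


Murphree vapor efficiency: EMV = (y_n - y_(n-1)) / (y*_n - y_(n-1)) * 100
EMV = (0.772 - 0.155) / (0.856 - 0.155) * 100 = 0.617 / 0.701 * 100 = 88.02

88.02 %


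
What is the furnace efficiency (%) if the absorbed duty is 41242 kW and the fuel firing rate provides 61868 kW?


Furnace efficiency = Q_absorbed / Q_fuel * 100
= 41242 / 61868 * 100 = 66.66

66.66 %


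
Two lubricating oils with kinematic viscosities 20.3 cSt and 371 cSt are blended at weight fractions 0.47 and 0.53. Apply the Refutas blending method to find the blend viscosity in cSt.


Refutas method: VBN_i = 14.534*ln(ln(visc_i + 0.8)) + 10.975, blended linearly by mass fraction; since VBN is linear in VBI_i = ln(ln(visc_i + 0.8)) and the fractions sum to 1, blend VBI directly: visc = exp(exp(VBI_blend)) - 0.8
VBI_1 = ln(ln(20.3 + 0.8)) = 1.1149
VBI_2 = ln(ln(371 + 0.8)) = 1.77806
VBI_blend = 0.47 * 1.1149 + 0.53 * 1.77806 = 1.46637
visc_blend = exp(exp(1.46637)) - 0.8 = 75.41

75.41 cSt


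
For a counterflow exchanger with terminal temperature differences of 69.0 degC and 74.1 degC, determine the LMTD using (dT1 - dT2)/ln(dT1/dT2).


LMTD = (dT1 - dT2) / ln(dT1/dT2)
= (69.0 - 74.1) / ln(69.0 / 74.1) = -5.1 / -0.071309 = 71.52

71.52 degC


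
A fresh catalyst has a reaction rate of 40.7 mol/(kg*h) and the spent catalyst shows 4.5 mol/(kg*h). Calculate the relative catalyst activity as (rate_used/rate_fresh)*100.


Activity (%) = (rate_used / rate_fresh) * 100
rate_used = 4.5, rate_fresh = 40.7
= (4.5 / 40.7) * 100
= 0.1106 * 100 = 11.06

11.06 %


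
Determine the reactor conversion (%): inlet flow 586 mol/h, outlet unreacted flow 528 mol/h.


X = (F_in - F_out) / F_in * 100
Moles reacted = 586 - 528 = 58
X = 58 / 586 * 100
= 0.09898 * 100
= 9.898 %

9.898 %


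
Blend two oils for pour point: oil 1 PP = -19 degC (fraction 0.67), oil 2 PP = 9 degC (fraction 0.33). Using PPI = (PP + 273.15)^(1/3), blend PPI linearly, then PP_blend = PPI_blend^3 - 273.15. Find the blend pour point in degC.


PPI_1 = (-19 + 273.15)^(1/3) = 6.334272
PPI_2 = (9 + 273.15)^(1/3) = 6.558835
PPI_blend = 0.67 * 6.334272 + 0.33 * 6.558835 = 6.408378
PP_blend = 6.408378^3 - 273.15 = 263.1748 - 273.15 = -9.98

-9.98 degC


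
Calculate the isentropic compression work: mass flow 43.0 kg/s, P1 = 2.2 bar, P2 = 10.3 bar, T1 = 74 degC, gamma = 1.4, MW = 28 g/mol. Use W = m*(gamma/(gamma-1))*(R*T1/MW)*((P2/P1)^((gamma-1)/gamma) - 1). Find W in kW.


Isentropic work: W = m*(gamma/(gamma-1))*(R*T1/MW)*((P2/P1)^((gamma-1)/gamma) - 1)
T1 = 74 + 273.15 = 347.15 K
Pressure ratio = 10.3 / 2.2 = 4.68182
Exponent = (1.4 - 1)/1.4 = 0.285714
(P2/P1)^exp - 1 = 4.68182^0.285714 - 1 = 0.554343
W = 43.0 * 1.4 / 0.4 * 8.314 * 347.15 / 28 * 0.554343 = 8600

8600 kW


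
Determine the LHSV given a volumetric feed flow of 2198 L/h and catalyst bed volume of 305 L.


LHSV = volumetric feed rate / catalyst volume
= 2198 L/h / 305 L
= 7.207 h^-1

7.207 h^-1


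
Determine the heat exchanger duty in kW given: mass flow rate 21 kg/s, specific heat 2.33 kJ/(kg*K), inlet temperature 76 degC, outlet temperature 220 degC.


Q = m_dot * cp * delta_T
delta_T = 220 - 76 = 144 K
Q = 21 * 2.33 * 144
= 48.93 * 144
= 7045.92 kW

7045.92 kW


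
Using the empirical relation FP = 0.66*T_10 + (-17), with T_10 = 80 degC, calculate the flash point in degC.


FP = 0.66 * 80 + (-17) = 35.8

35.8 degC


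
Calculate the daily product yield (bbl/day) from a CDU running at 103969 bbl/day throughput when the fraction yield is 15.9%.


Crude throughput = 103969 bbl/day
Fraction yield = 15.9%
yield = throughput * fraction / 100
yield = 103969 * 15.9 / 100 = 16531.071

16531.071 bbl/day


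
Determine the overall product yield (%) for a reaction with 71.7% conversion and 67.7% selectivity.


Overall yield = conversion (%) * selectivity (%) / 100
Conversion = 71.7%, Selectivity = 67.7%
Y = 71.7 * 67.7 / 100
= 48.5409 %

48.5409 %


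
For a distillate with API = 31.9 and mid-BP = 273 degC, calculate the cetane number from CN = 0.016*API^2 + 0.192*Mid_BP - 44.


CN = 0.016 * 31.9^2 + 0.192 * 273 - 44
CN = 16.28176 + 52.416 - 44 = 24.69776

24.69776


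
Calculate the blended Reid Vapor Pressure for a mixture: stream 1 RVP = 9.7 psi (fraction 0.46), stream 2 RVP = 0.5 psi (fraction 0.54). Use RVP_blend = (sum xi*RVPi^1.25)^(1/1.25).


Chevron index: RVP_blend = (sum xi*RVPi^1.25)^(1/1.25)
RVP^1.25 terms: 0.46 * 9.7^1.25 + 0.54 * 0.5^1.25 = 8.10153
RVP_blend = 8.10153^(1/1.25) = 5.332

5.332 psi


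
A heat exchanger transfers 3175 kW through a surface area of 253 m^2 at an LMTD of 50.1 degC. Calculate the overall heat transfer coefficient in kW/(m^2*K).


From Q = U*A*LMTD, U = Q / (A * LMTD)
U = 3175 / (253 * 50.1) = 3175 / 12675.3 = 0.2505

0.2505 kW/(m^2*K)


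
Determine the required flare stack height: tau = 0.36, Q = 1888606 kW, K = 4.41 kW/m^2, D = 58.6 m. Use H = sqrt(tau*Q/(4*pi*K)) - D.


tau*Q/(4*pi*K) = 0.36 * 1888606 / (4 * pi * 4.41) = 12268.6
sqrt(12268.6) = 110.764
H = 110.764 - 58.6 = 52.16

52.16 m


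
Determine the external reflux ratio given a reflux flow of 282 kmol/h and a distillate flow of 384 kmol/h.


Reflux ratio definition: R = L / D (liquid returned / distillate withdrawn)
L = 282 kmol/h, D = 384 kmol/h
R = 282 / 384 = 0.7344

0.7344


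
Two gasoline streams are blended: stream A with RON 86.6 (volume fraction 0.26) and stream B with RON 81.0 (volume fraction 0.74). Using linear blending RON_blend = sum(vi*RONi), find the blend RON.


Linear blending: RON_blend = sum(vi * RONi)
Contribution 1: 0.26 * 86.6 = 22.516
Contribution 2: 0.74 * 81.0 = 59.94
RON_blend = 22.516 + 59.94 = 82.456

82.456


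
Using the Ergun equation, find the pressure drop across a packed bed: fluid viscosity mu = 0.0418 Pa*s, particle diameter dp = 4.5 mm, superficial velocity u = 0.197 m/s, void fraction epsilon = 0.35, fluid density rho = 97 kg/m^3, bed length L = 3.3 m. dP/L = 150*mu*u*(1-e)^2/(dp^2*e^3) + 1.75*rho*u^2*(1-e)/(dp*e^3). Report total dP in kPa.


dp = 4.5 mm = 0.0045 m
Viscous term = 150*0.0418*0.197*(1-0.35)^2 / (0.0045^2*0.35^3) = 601079
Inertial term = 1.75*97*0.197^2*(1-0.35) / (0.0045*0.35^3) = 22194.2
dP/L = 601079 + 22194.2 = 623273 Pa/m
dP = 623273 * 3.3 / 1000 = 2057 kPa

2057 kPa


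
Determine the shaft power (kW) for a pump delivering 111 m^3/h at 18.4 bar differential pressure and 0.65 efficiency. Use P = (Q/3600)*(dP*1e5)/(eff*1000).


Q = 111 / 3600 = 0.0308333 m^3/s
P = 0.0308333 * (18.4 * 1e5) / 0.65 / 1000 = 87.28

87.28 kW


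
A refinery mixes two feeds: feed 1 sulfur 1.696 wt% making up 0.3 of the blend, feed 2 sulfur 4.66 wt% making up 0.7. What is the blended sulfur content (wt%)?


Linear sulfur blending: S_blend = x1*S1 + x2*S2
Contribution 1: 0.3 * 1.696 = 0.5088 wt%
Contribution 2: 0.7 * 4.66 = 3.262 wt%
S_blend = 0.5088 + 3.262 = 3.7708

3.7708 wt%


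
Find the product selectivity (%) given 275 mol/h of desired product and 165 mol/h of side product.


Selectivity = desired / (desired + undesired) * 100
Total products = 275 + 165 = 440 mol/h
S = 275 / 440 * 100
= 0.6250 * 100
= 62.50 %

62.50 %


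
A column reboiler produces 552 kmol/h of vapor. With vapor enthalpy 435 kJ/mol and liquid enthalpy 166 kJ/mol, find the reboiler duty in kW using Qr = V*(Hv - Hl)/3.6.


Qr = 552 * (435 - 166) / 3.6 = 552 * 269 / 3.6 = 41250

41250 kW


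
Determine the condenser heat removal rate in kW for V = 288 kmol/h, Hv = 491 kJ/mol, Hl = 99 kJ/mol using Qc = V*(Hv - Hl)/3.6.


Qc = 288 * (491 - 99) / 3.6 = 288 * 392 / 3.6 = 31360

31360 kW


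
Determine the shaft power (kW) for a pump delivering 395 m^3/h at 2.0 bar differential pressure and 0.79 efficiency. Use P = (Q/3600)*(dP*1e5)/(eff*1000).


Q = 395 / 3600 = 0.109722 m^3/s
P = 0.109722 * (2.0 * 1e5) / 0.79 / 1000 = 27.78

27.78 kW


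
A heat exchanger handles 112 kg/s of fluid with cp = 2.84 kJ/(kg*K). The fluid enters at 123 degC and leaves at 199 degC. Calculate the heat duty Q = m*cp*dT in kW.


Q = m_dot * cp * delta_T
delta_T = 199 - 123 = 76 K
Q = 112 * 2.84 * 76
= 318.08 * 76
= 24174.08 kW

24174.08 kW


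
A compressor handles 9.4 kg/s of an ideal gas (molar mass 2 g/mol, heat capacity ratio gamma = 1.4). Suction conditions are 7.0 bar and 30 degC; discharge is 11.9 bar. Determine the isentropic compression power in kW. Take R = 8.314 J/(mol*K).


Isentropic work: W = m*(gamma/(gamma-1))*(R*T1/MW)*((P2/P1)^((gamma-1)/gamma) - 1)
T1 = 30 + 273.15 = 303.15 K
Pressure ratio = 11.9 / 7.0 = 1.7
Exponent = (1.4 - 1)/1.4 = 0.285714
(P2/P1)^exp - 1 = 1.7^0.285714 - 1 = 0.163704
W = 9.4 * 1.4 / 0.4 * 8.314 * 303.15 / 2 * 0.163704 = 6787

6787 kW


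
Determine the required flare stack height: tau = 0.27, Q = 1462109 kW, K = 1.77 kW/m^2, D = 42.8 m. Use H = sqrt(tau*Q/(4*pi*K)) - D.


tau*Q/(4*pi*K) = 0.27 * 1462109 / (4 * pi * 1.77) = 17748.4
sqrt(17748.4) = 133.223
H = 133.223 - 42.8 = 90.42

90.42 m


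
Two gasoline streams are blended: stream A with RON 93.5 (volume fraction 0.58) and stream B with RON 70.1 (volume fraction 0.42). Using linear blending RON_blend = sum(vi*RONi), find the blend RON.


Linear blending: RON_blend = sum(vi * RONi)
Contribution 1: 0.58 * 93.5 = 54.23
Contribution 2: 0.42 * 70.1 = 29.442
RON_blend = 54.23 + 29.442 = 83.672

83.672


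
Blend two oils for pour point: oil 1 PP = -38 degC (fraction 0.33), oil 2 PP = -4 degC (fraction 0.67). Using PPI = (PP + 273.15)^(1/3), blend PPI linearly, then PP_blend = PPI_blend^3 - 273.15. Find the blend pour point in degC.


PPI_1 = (-38 + 273.15)^(1/3) = 6.172318
PPI_2 = (-4 + 273.15)^(1/3) = 6.456514
PPI_blend = 0.33 * 6.172318 + 0.67 * 6.456514 = 6.362729
PP_blend = 6.362729^3 - 273.15 = 257.5908 - 273.15 = -15.56

-15.56 degC


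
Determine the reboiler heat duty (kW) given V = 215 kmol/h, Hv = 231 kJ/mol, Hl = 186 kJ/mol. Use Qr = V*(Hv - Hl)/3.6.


Qr = 215 * (231 - 186) / 3.6 = 215 * 45 / 3.6 = 2688

2688 kW


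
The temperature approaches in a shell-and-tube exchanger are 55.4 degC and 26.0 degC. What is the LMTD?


LMTD = (dT1 - dT2) / ln(dT1/dT2)
= (55.4 - 26.0) / ln(55.4 / 26.0) = 29.4 / 0.756483 = 38.86

38.86 degC


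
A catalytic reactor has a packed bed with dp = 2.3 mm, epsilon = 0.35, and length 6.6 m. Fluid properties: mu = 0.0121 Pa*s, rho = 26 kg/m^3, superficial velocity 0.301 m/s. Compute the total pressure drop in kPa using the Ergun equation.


dp = 2.3 mm = 0.0023 m
Viscous term = 150*0.0121*0.301*(1-0.35)^2 / (0.0023^2*0.35^3) = 1017680
Inertial term = 1.75*26*0.301^2*(1-0.35) / (0.0023*0.35^3) = 27172.3
dP/L = 1017680 + 27172.3 = 1044850 Pa/m
dP = 1044850 * 6.6 / 1000 = 6896 kPa

6896 kPa


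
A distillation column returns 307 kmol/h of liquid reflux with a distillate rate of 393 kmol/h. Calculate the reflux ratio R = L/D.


Reflux ratio definition: R = L / D (liquid returned / distillate withdrawn)
L = 307 kmol/h, D = 393 kmol/h
R = 307 / 393 = 0.7812

0.7812


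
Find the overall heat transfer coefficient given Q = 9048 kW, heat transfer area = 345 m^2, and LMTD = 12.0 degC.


From Q = U*A*LMTD, U = Q / (A * LMTD)
U = 9048 / (345 * 12.0) = 9048 / 4140 = 2.186

2.186 kW/(m^2*K)


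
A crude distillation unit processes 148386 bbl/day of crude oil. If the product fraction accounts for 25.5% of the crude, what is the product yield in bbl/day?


Crude throughput = 148386 bbl/day
Fraction yield = 25.5%
yield = throughput * fraction / 100
yield = 148386 * 25.5 / 100 = 37838.43

37838.43 bbl/day


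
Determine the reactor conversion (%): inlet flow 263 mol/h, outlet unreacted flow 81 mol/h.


X = (F_in - F_out) / F_in * 100
Moles reacted = 263 - 81 = 182
X = 182 / 263 * 100
= 0.6920 * 100
= 69.20 %

69.20 %


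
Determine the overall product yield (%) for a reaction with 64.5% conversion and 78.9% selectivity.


Overall yield = conversion (%) * selectivity (%) / 100
Conversion = 64.5%, Selectivity = 78.9%
Y = 64.5 * 78.9 / 100
= 50.8905 %

50.8905 %


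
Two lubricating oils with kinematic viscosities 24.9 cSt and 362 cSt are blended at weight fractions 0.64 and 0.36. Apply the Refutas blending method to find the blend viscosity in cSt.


Refutas method: VBN_i = 14.534*ln(ln(visc_i + 0.8)) + 10.975, blended linearly by mass fraction; since VBN is linear in VBI_i = ln(ln(visc_i + 0.8)) and the fractions sum to 1, blend VBI directly: visc = exp(exp(VBI_blend)) - 0.8
VBI_1 = ln(ln(24.9 + 0.8)) = 1.17757
VBI_2 = ln(ln(362 + 0.8)) = 1.77391
VBI_blend = 0.64 * 1.17757 + 0.36 * 1.77391 = 1.39225
visc_blend = exp(exp(1.39225)) - 0.8 = 55.12

55.12 cSt


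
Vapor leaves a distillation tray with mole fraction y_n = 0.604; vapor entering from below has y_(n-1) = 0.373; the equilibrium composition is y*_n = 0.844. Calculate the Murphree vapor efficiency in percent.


Murphree vapor efficiency: EMV = (y_n - y_(n-1)) / (y*_n - y_(n-1)) * 100
EMV = (0.604 - 0.373) / (0.844 - 0.373) * 100 = 0.231 / 0.471 * 100 = 49.04

49.04 %


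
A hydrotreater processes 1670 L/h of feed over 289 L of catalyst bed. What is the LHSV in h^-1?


LHSV = volumetric feed rate / catalyst volume
= 1670 L/h / 289 L
= 5.779 h^-1

5.779 h^-1


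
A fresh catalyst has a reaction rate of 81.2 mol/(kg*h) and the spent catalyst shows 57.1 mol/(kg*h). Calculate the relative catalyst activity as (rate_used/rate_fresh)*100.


Activity (%) = (rate_used / rate_fresh) * 100
rate_used = 57.1, rate_fresh = 81.2
= (57.1 / 81.2) * 100
= 0.7032 * 100 = 70.32

70.32 %


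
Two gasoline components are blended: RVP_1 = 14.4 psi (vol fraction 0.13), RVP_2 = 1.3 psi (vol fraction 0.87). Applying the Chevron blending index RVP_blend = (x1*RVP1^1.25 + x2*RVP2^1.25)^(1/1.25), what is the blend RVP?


Chevron index: RVP_blend = (sum xi*RVPi^1.25)^(1/1.25)
RVP^1.25 terms: 0.13 * 14.4^1.25 + 0.87 * 1.3^1.25 = 4.85434
RVP_blend = 4.85434^(1/1.25) = 3.539

3.539 psi


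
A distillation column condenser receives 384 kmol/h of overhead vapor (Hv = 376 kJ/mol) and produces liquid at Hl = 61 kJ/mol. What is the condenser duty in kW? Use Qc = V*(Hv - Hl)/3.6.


Qc = 384 * (376 - 61) / 3.6 = 384 * 315 / 3.6 = 33600

33600 kW


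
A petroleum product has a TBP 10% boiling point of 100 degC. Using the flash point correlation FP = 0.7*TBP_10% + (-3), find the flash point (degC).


FP = 0.7 * 100 + (-3) = 67

67 degC


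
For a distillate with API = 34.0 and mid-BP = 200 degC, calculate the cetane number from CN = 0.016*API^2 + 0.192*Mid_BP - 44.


CN = 0.016 * 34.0^2 + 0.192 * 200 - 44
CN = 18.496 + 38.4 - 44 = 12.896

12.896


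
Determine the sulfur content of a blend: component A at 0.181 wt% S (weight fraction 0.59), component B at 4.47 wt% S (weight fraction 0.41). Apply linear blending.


Linear sulfur blending: S_blend = x1*S1 + x2*S2
Contribution 1: 0.59 * 0.181 = 0.10679 wt%
Contribution 2: 0.41 * 4.47 = 1.8327 wt%
S_blend = 0.10679 + 1.8327 = 1.93949

1.93949 wt%


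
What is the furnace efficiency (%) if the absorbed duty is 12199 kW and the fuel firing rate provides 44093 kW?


Furnace efficiency = Q_absorbed / Q_fuel * 100
= 12199 / 44093 * 100 = 27.67

27.67 %


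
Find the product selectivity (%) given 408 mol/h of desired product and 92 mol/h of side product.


Selectivity = desired / (desired + undesired) * 100
Total products = 408 + 92 = 500 mol/h
S = 408 / 500 * 100
= 0.8160 * 100
= 81.60 %

81.60 %


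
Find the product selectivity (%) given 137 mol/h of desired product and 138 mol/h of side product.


Selectivity = desired / (desired + undesired) * 100
Total products = 137 + 138 = 275 mol/h
S = 137 / 275 * 100
= 0.4982 * 100
= 49.82 %

49.82 %


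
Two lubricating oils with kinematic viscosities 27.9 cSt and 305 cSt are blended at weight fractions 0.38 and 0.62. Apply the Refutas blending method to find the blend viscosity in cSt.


Refutas method: VBN_i = 14.534*ln(ln(visc_i + 0.8)) + 10.975, blended linearly by mass fraction; since VBN is linear in VBI_i = ln(ln(visc_i + 0.8)) and the fractions sum to 1, blend VBI directly: visc = exp(exp(VBI_blend)) - 0.8
VBI_1 = ln(ln(27.9 + 0.8)) = 1.21102
VBI_2 = ln(ln(305 + 0.8)) = 1.74448
VBI_blend = 0.38 * 1.21102 + 0.62 * 1.74448 = 1.54177
visc_blend = exp(exp(1.54177)) - 0.8 = 106.2

106.2 cSt


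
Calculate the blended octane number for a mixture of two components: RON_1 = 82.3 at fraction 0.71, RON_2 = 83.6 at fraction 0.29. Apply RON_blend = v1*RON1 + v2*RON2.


Linear blending: RON_blend = sum(vi * RONi)
Contribution 1: 0.71 * 82.3 = 58.433
Contribution 2: 0.29 * 83.6 = 24.244
RON_blend = 58.433 + 24.244 = 82.677

82.677


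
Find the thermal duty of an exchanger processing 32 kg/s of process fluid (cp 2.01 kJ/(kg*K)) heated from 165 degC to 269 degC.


Q = m_dot * cp * delta_T
delta_T = 269 - 165 = 104 K
Q = 32 * 2.01 * 104
= 64.32 * 104
= 6689.28 kW

6689.28 kW


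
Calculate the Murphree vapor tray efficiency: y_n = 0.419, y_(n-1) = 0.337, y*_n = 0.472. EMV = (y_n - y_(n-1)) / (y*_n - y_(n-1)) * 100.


Murphree vapor efficiency: EMV = (y_n - y_(n-1)) / (y*_n - y_(n-1)) * 100
EMV = (0.419 - 0.337) / (0.472 - 0.337) * 100 = 0.082 / 0.135 * 100 = 60.74

60.74 %


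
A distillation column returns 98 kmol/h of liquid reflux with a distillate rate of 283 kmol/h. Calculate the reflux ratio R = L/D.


Reflux ratio definition: R = L / D (liquid returned / distillate withdrawn)
L = 98 kmol/h, D = 283 kmol/h
R = 98 / 283 = 0.3463

0.3463


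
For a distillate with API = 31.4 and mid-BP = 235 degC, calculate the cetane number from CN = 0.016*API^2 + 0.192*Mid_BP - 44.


CN = 0.016 * 31.4^2 + 0.192 * 235 - 44
CN = 15.77536 + 45.12 - 44 = 16.89536

16.89536


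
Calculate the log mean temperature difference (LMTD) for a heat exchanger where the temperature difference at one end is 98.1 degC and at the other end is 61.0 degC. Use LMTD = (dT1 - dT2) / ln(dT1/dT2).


LMTD = (dT1 - dT2) / ln(dT1/dT2)
= (98.1 - 61.0) / ln(98.1 / 61.0) = 37.1 / 0.475114 = 78.09

78.09 degC


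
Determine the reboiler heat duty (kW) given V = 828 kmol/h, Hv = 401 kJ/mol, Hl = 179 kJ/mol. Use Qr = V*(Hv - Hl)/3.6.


Qr = 828 * (401 - 179) / 3.6 = 828 * 222 / 3.6 = 51060

51060 kW


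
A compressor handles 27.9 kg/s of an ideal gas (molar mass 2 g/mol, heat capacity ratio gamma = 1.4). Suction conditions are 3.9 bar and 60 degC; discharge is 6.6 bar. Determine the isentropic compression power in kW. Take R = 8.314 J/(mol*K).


Isentropic work: W = m*(gamma/(gamma-1))*(R*T1/MW)*((P2/P1)^((gamma-1)/gamma) - 1)
T1 = 60 + 273.15 = 333.15 K
Pressure ratio = 6.6 / 3.9 = 1.69231
Exponent = (1.4 - 1)/1.4 = 0.285714
(P2/P1)^exp - 1 = 1.69231^0.285714 - 1 = 0.162197
W = 27.9 * 1.4 / 0.4 * 8.314 * 333.15 / 2 * 0.162197 = 21930

21930 kW


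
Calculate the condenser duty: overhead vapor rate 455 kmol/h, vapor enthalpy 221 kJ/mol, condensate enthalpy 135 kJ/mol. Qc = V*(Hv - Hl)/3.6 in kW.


Qc = 455 * (221 - 135) / 3.6 = 455 * 86 / 3.6 = 10870

10870 kW


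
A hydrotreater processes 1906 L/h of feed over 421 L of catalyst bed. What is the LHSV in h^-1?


LHSV = volumetric feed rate / catalyst volume
= 1906 L/h / 421 L
= 4.527 h^-1

4.527 h^-1


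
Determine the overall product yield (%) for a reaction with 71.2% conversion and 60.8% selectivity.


Overall yield = conversion (%) * selectivity (%) / 100
Conversion = 71.2%, Selectivity = 60.8%
Y = 71.2 * 60.8 / 100
= 43.2896 %

43.2896 %


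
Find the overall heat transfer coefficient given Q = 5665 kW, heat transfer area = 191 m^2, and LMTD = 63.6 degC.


From Q = U*A*LMTD, U = Q / (A * LMTD)
U = 5665 / (191 * 63.6) = 5665 / 12147.6 = 0.4663

0.4663 kW/(m^2*K)


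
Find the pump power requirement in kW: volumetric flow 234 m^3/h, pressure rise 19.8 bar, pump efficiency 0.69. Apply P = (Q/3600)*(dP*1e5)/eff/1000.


Q = 234 / 3600 = 0.065 m^3/s
P = 0.065 * (19.8 * 1e5) / 0.69 / 1000 = 186.5

186.5 kW


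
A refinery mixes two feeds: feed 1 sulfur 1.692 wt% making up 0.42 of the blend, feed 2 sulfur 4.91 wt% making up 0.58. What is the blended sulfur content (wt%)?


Linear sulfur blending: S_blend = x1*S1 + x2*S2
Contribution 1: 0.42 * 1.692 = 0.71064 wt%
Contribution 2: 0.58 * 4.91 = 2.8478 wt%
S_blend = 0.71064 + 2.8478 = 3.55844

3.55844 wt%


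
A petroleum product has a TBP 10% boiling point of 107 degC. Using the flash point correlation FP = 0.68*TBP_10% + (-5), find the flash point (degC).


FP = 0.68 * 107 + (-5) = 67.76

67.76 degC


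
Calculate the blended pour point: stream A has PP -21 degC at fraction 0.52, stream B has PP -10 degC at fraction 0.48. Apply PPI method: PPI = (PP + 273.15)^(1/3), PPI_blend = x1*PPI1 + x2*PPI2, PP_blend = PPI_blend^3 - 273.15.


PPI_1 = (-21 + 273.15)^(1/3) = 6.317613
PPI_2 = (-10 + 273.15)^(1/3) = 6.408176
PPI_blend = 0.52 * 6.317613 + 0.48 * 6.408176 = 6.361083
PP_blend = 6.361083^3 - 273.15 = 257.3909 - 273.15 = -15.76

-15.76 degC


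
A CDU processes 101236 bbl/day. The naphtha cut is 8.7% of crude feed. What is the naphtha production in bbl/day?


Crude throughput = 101236 bbl/day
Fraction yield = 8.7%
yield = throughput * fraction / 100
yield = 101236 * 8.7 / 100 = 8807.532

8807.532 bbl/day


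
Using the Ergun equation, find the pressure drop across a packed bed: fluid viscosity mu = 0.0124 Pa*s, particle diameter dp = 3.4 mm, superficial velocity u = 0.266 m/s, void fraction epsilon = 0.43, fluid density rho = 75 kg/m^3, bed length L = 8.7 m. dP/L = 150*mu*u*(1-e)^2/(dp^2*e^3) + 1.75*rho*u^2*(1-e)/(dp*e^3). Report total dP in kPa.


dp = 3.4 mm = 0.0034 m
Viscous term = 150*0.0124*0.266*(1-0.43)^2 / (0.0034^2*0.43^3) = 174896
Inertial term = 1.75*75*0.266^2*(1-0.43) / (0.0034*0.43^3) = 19581.8
dP/L = 174896 + 19581.8 = 194478 Pa/m
dP = 194478 * 8.7 / 1000 = 1692 kPa

1692 kPa


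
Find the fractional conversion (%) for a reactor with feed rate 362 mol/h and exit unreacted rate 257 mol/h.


X = (F_in - F_out) / F_in * 100
Moles reacted = 362 - 257 = 105
X = 105 / 362 * 100
= 0.2901 * 100
= 29.01 %

29.01 %


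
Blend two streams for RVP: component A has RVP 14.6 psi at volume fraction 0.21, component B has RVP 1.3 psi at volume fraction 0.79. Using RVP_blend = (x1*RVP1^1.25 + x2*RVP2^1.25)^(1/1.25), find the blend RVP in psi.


Chevron index: RVP_blend = (sum xi*RVPi^1.25)^(1/1.25)
RVP^1.25 terms: 0.21 * 14.6^1.25 + 0.79 * 1.3^1.25 = 7.08984
RVP_blend = 7.08984^(1/1.25) = 4.792

4.792 psi


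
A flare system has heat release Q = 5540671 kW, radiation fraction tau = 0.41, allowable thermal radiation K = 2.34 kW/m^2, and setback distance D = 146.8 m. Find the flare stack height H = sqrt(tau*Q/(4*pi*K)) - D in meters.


tau*Q/(4*pi*K) = 0.41 * 5540671 / (4 * pi * 2.34) = 77253.9
sqrt(77253.9) = 277.946
H = 277.946 - 146.8 = 131.1

131.1 m


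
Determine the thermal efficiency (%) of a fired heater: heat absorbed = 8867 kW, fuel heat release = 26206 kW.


Furnace efficiency = Q_absorbed / Q_fuel * 100
= 8867 / 26206 * 100 = 33.84

33.84 %


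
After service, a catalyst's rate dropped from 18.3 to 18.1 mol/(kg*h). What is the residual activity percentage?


Activity (%) = (rate_used / rate_fresh) * 100
rate_used = 18.1, rate_fresh = 18.3
= (18.1 / 18.3) * 100
= 0.9891 * 100 = 98.91

98.91 %


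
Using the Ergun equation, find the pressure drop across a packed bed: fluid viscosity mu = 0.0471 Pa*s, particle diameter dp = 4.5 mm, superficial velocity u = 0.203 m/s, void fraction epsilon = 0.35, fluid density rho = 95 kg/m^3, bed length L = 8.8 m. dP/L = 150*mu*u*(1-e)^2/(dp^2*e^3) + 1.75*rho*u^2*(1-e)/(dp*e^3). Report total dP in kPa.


dp = 4.5 mm = 0.0045 m
Viscous term = 150*0.0471*0.203*(1-0.35)^2 / (0.0045^2*0.35^3) = 697920
Inertial term = 1.75*95*0.203^2*(1-0.35) / (0.0045*0.35^3) = 23080.8
dP/L = 697920 + 23080.8 = 721001 Pa/m
dP = 721001 * 8.8 / 1000 = 6345 kPa

6345 kPa


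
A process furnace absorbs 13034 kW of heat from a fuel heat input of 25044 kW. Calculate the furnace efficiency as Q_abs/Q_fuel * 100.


Furnace efficiency = Q_absorbed / Q_fuel * 100
= 13034 / 25044 * 100 = 52.04

52.04 %


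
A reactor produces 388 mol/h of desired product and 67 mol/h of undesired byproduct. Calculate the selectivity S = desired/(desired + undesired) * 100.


Selectivity = desired / (desired + undesired) * 100
Total products = 388 + 67 = 455 mol/h
S = 388 / 455 * 100
= 0.8527 * 100
= 85.27 %

85.27 %


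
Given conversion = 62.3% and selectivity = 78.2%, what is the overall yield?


Overall yield = conversion (%) * selectivity (%) / 100
Conversion = 62.3%, Selectivity = 78.2%
Y = 62.3 * 78.2 / 100
= 48.7186 %

48.7186 %


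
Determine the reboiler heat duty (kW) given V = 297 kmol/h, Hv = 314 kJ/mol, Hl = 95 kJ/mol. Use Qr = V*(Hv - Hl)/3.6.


Qr = 297 * (314 - 95) / 3.6 = 297 * 219 / 3.6 = 18070

18070 kW


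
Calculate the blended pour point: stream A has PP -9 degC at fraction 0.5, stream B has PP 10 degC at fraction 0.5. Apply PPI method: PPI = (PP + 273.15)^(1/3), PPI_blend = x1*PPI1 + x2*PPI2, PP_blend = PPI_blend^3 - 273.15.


PPI_1 = (-9 + 273.15)^(1/3) = 6.416283
PPI_2 = (10 + 273.15)^(1/3) = 6.566574
PPI_blend = 0.5 * 6.416283 + 0.5 * 6.566574 = 6.491428
PP_blend = 6.491428^3 - 273.15 = 273.5399 - 273.15 = 0.39

0.39 degC


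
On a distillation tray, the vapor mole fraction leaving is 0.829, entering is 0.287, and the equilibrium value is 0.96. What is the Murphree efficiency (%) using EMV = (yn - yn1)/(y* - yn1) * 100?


Murphree vapor efficiency: EMV = (y_n - y_(n-1)) / (y*_n - y_(n-1)) * 100
EMV = (0.829 - 0.287) / (0.96 - 0.287) * 100 = 0.542 / 0.673 * 100 = 80.53

80.53 %


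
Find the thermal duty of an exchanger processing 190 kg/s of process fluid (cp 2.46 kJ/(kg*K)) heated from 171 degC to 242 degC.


Q = m_dot * cp * delta_T
delta_T = 242 - 171 = 71 K
Q = 190 * 2.46 * 71
= 467.4 * 71
= 33185.4 kW

33185.4 kW


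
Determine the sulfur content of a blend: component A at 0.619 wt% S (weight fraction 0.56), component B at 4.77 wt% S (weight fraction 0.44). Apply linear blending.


Linear sulfur blending: S_blend = x1*S1 + x2*S2
Contribution 1: 0.56 * 0.619 = 0.34664 wt%
Contribution 2: 0.44 * 4.77 = 2.0988 wt%
S_blend = 0.34664 + 2.0988 = 2.44544

2.44544 wt%


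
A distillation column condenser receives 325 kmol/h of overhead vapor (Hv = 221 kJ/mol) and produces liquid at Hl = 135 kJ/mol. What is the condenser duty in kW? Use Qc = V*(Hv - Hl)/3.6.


Qc = 325 * (221 - 135) / 3.6 = 325 * 86 / 3.6 = 7764

7764 kW


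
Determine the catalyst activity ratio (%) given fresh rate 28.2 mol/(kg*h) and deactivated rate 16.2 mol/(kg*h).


Activity (%) = (rate_used / rate_fresh) * 100
rate_used = 16.2, rate_fresh = 28.2
= (16.2 / 28.2) * 100
= 0.5745 * 100 = 57.45

57.45 %


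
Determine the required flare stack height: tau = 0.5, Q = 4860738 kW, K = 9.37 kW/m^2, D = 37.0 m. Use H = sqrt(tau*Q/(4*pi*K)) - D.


tau*Q/(4*pi*K) = 0.5 * 4860738 / (4 * pi * 9.37) = 20640.6
sqrt(20640.6) = 143.668
H = 143.668 - 37.0 = 106.7

106.7 m


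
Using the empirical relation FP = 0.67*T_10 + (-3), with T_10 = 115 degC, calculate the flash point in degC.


FP = 0.67 * 115 + (-3) = 74.05

74.05 degC


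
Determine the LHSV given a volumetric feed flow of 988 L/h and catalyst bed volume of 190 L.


LHSV = volumetric feed rate / catalyst volume
= 988 L/h / 190 L
= 5.200 h^-1

5.200 h^-1


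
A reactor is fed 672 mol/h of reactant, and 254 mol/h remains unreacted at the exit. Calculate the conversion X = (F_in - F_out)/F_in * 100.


X = (F_in - F_out) / F_in * 100
Moles reacted = 672 - 254 = 418
X = 418 / 672 * 100
= 0.6220 * 100
= 62.20 %

62.20 %


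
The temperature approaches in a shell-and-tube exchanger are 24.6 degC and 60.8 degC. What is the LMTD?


LMTD = (dT1 - dT2) / ln(dT1/dT2)
= (24.6 - 60.8) / ln(24.6 / 60.8) = -36.2 / -0.904843 = 40.01

40.01 degC


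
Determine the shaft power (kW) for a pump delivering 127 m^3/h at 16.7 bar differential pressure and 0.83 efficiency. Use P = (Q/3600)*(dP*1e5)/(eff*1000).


Q = 127 / 3600 = 0.0352778 m^3/s
P = 0.0352778 * (16.7 * 1e5) / 0.83 / 1000 = 70.98

70.98 kW


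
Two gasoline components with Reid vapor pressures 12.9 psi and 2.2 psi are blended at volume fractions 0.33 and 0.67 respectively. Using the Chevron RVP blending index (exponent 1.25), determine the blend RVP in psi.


Chevron index: RVP_blend = (sum xi*RVPi^1.25)^(1/1.25)
RVP^1.25 terms: 0.33 * 12.9^1.25 + 0.67 * 2.2^1.25 = 9.86288
RVP_blend = 9.86288^(1/1.25) = 6.240

6.240 psi


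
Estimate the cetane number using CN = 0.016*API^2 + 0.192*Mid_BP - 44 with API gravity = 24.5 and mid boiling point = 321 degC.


CN = 0.016 * 24.5^2 + 0.192 * 321 - 44
CN = 9.604 + 61.632 - 44 = 27.236

27.236


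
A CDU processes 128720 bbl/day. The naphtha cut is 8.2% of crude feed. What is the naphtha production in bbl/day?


Crude throughput = 128720 bbl/day
Fraction yield = 8.2%
yield = throughput * fraction / 100
yield = 128720 * 8.2 / 100 = 10555.04

10555.04 bbl/day


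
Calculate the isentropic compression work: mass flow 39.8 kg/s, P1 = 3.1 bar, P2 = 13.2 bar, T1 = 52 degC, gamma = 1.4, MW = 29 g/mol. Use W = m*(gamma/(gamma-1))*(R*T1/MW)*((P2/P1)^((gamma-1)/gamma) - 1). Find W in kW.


Isentropic work: W = m*(gamma/(gamma-1))*(R*T1/MW)*((P2/P1)^((gamma-1)/gamma) - 1)
T1 = 52 + 273.15 = 325.15 K
Pressure ratio = 13.2 / 3.1 = 4.25806
Exponent = (1.4 - 1)/1.4 = 0.285714
(P2/P1)^exp - 1 = 4.25806^0.285714 - 1 = 0.512776
W = 39.8 * 1.4 / 0.4 * 8.314 * 325.15 / 29 * 0.512776 = 6658

6658 kW


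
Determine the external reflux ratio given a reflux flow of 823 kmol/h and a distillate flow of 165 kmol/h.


Reflux ratio definition: R = L / D (liquid returned / distillate withdrawn)
L = 823 kmol/h, D = 165 kmol/h
R = 823 / 165 = 4.988

4.988


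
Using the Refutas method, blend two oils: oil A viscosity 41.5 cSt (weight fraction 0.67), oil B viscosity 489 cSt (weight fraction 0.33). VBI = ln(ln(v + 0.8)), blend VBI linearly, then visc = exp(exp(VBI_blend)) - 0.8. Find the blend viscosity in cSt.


Refutas method: VBN_i = 14.534*ln(ln(visc_i + 0.8)) + 10.975, blended linearly by mass fraction; since VBN is linear in VBI_i = ln(ln(visc_i + 0.8)) and the fractions sum to 1, blend VBI directly: visc = exp(exp(VBI_blend)) - 0.8
VBI_1 = ln(ln(41.5 + 0.8)) = 1.32036
VBI_2 = ln(ln(489 + 0.8)) = 1.82358
VBI_blend = 0.67 * 1.32036 + 0.33 * 1.82358 = 1.48642
visc_blend = exp(exp(1.48642)) - 0.8 = 82.40

82.40 cSt


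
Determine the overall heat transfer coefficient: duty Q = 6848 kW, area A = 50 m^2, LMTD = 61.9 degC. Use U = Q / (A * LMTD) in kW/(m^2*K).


From Q = U*A*LMTD, U = Q / (A * LMTD)
U = 6848 / (50 * 61.9) = 6848 / 3095 = 2.213

2.213 kW/(m^2*K)


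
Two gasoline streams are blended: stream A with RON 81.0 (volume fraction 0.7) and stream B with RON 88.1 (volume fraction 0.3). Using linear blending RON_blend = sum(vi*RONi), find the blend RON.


Linear blending: RON_blend = sum(vi * RONi)
Contribution 1: 0.7 * 81.0 = 56.7
Contribution 2: 0.3 * 88.1 = 26.43
RON_blend = 56.7 + 26.43 = 83.13

83.13


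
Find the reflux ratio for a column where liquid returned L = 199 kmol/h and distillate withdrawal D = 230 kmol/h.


Reflux ratio definition: R = L / D (liquid returned / distillate withdrawn)
L = 199 kmol/h, D = 230 kmol/h
R = 199 / 230 = 0.8652

0.8652


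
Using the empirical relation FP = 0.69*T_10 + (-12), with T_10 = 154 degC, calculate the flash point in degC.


FP = 0.69 * 154 + (-12) = 94.26

94.26 degC


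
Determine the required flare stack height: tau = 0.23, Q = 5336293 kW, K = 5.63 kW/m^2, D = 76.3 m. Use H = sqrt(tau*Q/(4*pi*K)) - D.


tau*Q/(4*pi*K) = 0.23 * 5336293 / (4 * pi * 5.63) = 17348
sqrt(17348) = 131.712
H = 131.712 - 76.3 = 55.41

55.41 m


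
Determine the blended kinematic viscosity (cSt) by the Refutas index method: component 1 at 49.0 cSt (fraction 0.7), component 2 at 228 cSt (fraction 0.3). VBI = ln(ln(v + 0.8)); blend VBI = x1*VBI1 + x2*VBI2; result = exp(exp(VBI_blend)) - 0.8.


Refutas method: VBN_i = 14.534*ln(ln(visc_i + 0.8)) + 10.975, blended linearly by mass fraction; since VBN is linear in VBI_i = ln(ln(visc_i + 0.8)) and the fractions sum to 1, blend VBI directly: visc = exp(exp(VBI_blend)) - 0.8
VBI_1 = ln(ln(49.0 + 0.8)) = 1.36303
VBI_2 = ln(ln(228 + 0.8)) = 1.69246
VBI_blend = 0.7 * 1.36303 + 0.3 * 1.69246 = 1.46186
visc_blend = exp(exp(1.46186)) - 0.8 = 73.94

73.94 cSt


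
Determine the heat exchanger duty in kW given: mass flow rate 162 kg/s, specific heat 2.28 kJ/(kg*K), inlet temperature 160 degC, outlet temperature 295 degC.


Q = m_dot * cp * delta_T
delta_T = 295 - 160 = 135 K
Q = 162 * 2.28 * 135
= 369.36 * 135
= 49863.6 kW

49863.6 kW


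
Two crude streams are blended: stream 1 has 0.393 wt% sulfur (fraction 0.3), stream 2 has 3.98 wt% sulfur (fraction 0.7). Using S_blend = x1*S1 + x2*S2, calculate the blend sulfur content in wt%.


Linear sulfur blending: S_blend = x1*S1 + x2*S2
Contribution 1: 0.3 * 0.393 = 0.1179 wt%
Contribution 2: 0.7 * 3.98 = 2.786 wt%
S_blend = 0.1179 + 2.786 = 2.9039

2.9039 wt%


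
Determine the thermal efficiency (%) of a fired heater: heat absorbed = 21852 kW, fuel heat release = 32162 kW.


Furnace efficiency = Q_absorbed / Q_fuel * 100
= 21852 / 32162 * 100 = 67.94

67.94 %


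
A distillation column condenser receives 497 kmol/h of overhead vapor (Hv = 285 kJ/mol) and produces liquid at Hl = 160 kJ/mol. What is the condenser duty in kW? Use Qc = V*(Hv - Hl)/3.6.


Qc = 497 * (285 - 160) / 3.6 = 497 * 125 / 3.6 = 17260

17260 kW


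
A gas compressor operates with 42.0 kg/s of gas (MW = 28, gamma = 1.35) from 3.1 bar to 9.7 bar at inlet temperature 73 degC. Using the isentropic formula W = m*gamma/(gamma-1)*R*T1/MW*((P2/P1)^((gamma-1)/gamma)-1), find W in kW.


Isentropic work: W = m*(gamma/(gamma-1))*(R*T1/MW)*((P2/P1)^((gamma-1)/gamma) - 1)
T1 = 73 + 273.15 = 346.15 K
Pressure ratio = 9.7 / 3.1 = 3.12903
Exponent = (1.35 - 1)/1.35 = 0.259259
(P2/P1)^exp - 1 = 3.12903^0.259259 - 1 = 0.344124
W = 42.0 * 1.35 / 0.35 * 8.314 * 346.15 / 28 * 0.344124 = 5730

5730 kW


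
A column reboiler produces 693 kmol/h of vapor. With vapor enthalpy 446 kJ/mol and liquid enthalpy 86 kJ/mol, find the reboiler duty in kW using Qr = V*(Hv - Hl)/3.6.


Qr = 693 * (446 - 86) / 3.6 = 693 * 360 / 3.6 = 69300

69300 kW


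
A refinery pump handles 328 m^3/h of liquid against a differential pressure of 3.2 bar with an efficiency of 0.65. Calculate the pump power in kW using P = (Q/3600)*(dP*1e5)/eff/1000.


Q = 328 / 3600 = 0.0911111 m^3/s
P = 0.0911111 * (3.2 * 1e5) / 0.65 / 1000 = 44.85

44.85 kW


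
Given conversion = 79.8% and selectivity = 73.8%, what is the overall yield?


Overall yield = conversion (%) * selectivity (%) / 100
Conversion = 79.8%, Selectivity = 73.8%
Y = 79.8 * 73.8 / 100
= 58.8924 %

58.8924 %


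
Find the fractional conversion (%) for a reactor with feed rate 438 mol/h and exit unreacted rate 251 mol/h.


X = (F_in - F_out) / F_in * 100
Moles reacted = 438 - 251 = 187
X = 187 / 438 * 100
= 0.4269 * 100
= 42.69 %

42.69 %


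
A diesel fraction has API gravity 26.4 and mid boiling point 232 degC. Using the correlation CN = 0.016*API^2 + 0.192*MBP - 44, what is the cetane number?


CN = 0.016 * 26.4^2 + 0.192 * 232 - 44
CN = 11.15136 + 44.544 - 44 = 11.69536

11.69536


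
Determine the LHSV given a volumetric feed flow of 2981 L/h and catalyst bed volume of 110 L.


LHSV = volumetric feed rate / catalyst volume
= 2981 L/h / 110 L
= 27.10 h^-1

27.10 h^-1


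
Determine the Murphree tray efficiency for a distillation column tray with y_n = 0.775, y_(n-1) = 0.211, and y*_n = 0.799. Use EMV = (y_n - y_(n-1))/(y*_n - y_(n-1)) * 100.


Murphree vapor efficiency: EMV = (y_n - y_(n-1)) / (y*_n - y_(n-1)) * 100
EMV = (0.775 - 0.211) / (0.799 - 0.211) * 100 = 0.564 / 0.588 * 100 = 95.92

95.92 %


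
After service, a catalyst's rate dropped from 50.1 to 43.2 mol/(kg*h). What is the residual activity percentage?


Activity (%) = (rate_used / rate_fresh) * 100
rate_used = 43.2, rate_fresh = 50.1
= (43.2 / 50.1) * 100
= 0.8623 * 100 = 86.23

86.23 %
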